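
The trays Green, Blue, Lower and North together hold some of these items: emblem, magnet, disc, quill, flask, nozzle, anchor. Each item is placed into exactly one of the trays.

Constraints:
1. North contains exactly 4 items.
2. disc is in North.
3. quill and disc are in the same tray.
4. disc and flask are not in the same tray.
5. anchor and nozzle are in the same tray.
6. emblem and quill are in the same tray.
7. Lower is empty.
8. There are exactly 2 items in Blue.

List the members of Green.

Green = {flask}

From (2): disc ∈ North.
(3): quill matches disc: quill ∉ Green.
(3): quill matches disc: quill ∉ Blue.
(3): quill matches disc: quill ∉ Lower.
(3): quill matches disc: quill ∈ North.
(4): flask ∉ North.
(6): emblem matches quill: emblem ∉ Green.
(6): emblem matches quill: emblem ∉ Blue.
(6): emblem matches quill: emblem ∉ Lower.
(6): emblem matches quill: emblem ∈ North.
(7): Lower already has 0, so the rest are out.
Suppose magnet ∈ Green: no assignment then satisfies all the clues, so magnet ∉ Green.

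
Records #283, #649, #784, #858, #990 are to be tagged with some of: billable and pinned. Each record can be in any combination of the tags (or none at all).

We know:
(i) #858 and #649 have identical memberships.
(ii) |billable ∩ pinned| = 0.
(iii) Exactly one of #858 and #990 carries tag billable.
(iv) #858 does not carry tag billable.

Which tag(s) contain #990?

#990: billable

From (iv): #858 ∉ billable.
(i): #649 matches #858: #649 ∉ billable.
(iii) (exactly one): #990 ∈ billable.
Suppose #990 ∈ pinned: no assignment then satisfies all the clues, so #990 ∉ pinned.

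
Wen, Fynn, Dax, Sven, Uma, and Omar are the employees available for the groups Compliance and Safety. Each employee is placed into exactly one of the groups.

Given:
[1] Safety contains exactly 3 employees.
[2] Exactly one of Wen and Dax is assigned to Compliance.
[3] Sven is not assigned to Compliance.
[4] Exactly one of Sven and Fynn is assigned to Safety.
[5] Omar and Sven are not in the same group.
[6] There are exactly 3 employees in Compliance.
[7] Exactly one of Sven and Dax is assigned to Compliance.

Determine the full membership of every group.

From (3): Sven ∉ Compliance.
(7) (exactly one): Dax ∈ Compliance.
Only one group left: Sven ∈ Safety.
(2) (exactly one): Wen ∉ Compliance.
(4) (exactly one): Fynn ∉ Safety.
(5): Omar ∉ Safety.
Only one group left: Wen ∈ Safety.
Only one group left: Fynn ∈ Compliance.
Only one group left: Omar ∈ Compliance.
(1): only 3 candidates remain for Safety, so all are in.

Compliance = {Dax, Fynn, Omar}; Safety = {Sven, Uma, Wen}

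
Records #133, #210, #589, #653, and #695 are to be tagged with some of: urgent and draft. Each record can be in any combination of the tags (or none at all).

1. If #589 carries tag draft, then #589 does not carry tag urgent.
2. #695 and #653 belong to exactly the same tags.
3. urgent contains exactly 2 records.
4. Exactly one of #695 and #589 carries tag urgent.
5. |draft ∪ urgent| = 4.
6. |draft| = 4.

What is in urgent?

urgent = {#653, #695}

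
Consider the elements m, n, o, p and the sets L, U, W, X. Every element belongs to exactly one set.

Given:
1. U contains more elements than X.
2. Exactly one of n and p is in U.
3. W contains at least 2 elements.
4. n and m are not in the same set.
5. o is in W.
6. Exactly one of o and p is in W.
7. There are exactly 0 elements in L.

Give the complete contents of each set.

L = {}; U = {m, p}; W = {n, o}; X = {}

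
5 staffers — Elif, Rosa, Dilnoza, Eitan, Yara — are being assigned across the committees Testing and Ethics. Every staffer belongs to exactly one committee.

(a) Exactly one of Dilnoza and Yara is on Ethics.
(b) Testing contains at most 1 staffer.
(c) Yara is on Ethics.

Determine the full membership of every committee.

Testing = {Dilnoza}; Ethics = {Eitan, Elif, Rosa, Yara}

From (c): Yara ∈ Ethics.
(a) (exactly one): Dilnoza ∉ Ethics.
Only one committee left: Dilnoza ∈ Testing.
(b): Testing already has 1, so the rest are out.
Only one committee left: Elif ∈ Ethics.
Only one committee left: Rosa ∈ Ethics.
Only one committee left: Eitan ∈ Ethics.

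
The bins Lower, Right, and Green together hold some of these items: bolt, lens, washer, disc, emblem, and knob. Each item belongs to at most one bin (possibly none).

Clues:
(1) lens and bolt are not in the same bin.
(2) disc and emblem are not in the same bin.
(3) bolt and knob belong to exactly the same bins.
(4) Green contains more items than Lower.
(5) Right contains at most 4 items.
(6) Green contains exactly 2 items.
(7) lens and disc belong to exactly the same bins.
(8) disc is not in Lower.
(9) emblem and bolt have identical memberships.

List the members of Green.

Green = {disc, lens}

From (8): disc ∉ Lower.
(7): lens matches disc: lens ∉ Lower.
Suppose bolt ∈ Green: no assignment then satisfies all the clues, so bolt ∉ Green.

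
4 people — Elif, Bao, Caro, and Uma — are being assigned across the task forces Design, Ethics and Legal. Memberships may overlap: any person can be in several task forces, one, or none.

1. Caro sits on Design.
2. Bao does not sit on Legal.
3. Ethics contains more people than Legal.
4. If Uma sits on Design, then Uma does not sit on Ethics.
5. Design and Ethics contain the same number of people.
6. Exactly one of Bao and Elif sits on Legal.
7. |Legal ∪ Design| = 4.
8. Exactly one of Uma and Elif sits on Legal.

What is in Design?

Design = {Bao, Caro, Uma}

From (1): Caro ∈ Design.
From (2): Bao ∉ Legal.
(6) (exactly one): Elif ∈ Legal.
(8) (exactly one): Uma ∉ Legal.
Suppose Elif ∈ Design: no assignment then satisfies all the clues, so Elif ∉ Design.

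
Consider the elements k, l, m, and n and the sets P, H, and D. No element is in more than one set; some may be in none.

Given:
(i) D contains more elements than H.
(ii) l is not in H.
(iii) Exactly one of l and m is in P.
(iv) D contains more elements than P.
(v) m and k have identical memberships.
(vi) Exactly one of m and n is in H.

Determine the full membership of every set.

P = {l}; H = {n}; D = {k, m}

From (ii): l ∉ H.
Suppose k ∈ P: no assignment then satisfies all the clues, so k ∉ P.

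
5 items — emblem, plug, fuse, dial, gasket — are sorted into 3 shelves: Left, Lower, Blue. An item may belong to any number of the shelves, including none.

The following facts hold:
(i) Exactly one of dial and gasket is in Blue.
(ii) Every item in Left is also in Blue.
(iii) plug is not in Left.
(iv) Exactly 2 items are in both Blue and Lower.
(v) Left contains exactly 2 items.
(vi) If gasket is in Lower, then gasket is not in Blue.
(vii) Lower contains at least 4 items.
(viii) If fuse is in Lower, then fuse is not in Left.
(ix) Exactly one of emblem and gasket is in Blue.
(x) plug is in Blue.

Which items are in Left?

Left = {dial, emblem}

From (iii): plug ∉ Left.
From (x): plug ∈ Blue.
Suppose emblem ∉ Left: no assignment then satisfies all the clues, so emblem ∈ Left.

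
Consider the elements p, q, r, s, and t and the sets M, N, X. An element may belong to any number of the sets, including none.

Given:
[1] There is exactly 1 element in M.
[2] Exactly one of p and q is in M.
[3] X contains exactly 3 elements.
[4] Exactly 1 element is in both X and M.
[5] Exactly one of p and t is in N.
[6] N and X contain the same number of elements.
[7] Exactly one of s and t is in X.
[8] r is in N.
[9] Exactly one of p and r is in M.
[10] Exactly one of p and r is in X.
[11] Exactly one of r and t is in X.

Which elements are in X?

X = {p, q, t}

From (8): r ∈ N.
Suppose p ∉ X: no assignment then satisfies all the clues, so p ∈ X.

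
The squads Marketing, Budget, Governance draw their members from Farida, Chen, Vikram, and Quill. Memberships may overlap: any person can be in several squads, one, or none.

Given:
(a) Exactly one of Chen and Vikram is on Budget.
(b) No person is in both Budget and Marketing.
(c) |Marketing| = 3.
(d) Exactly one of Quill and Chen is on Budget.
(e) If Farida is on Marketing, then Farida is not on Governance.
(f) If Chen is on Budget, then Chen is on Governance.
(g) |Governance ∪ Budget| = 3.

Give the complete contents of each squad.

Marketing = {Farida, Quill, Vikram}; Budget = {Chen}; Governance = {Chen, Quill, Vikram}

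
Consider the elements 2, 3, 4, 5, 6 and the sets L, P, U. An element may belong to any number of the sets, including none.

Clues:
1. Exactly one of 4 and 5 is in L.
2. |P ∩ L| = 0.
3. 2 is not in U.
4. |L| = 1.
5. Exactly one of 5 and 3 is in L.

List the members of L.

L = {5}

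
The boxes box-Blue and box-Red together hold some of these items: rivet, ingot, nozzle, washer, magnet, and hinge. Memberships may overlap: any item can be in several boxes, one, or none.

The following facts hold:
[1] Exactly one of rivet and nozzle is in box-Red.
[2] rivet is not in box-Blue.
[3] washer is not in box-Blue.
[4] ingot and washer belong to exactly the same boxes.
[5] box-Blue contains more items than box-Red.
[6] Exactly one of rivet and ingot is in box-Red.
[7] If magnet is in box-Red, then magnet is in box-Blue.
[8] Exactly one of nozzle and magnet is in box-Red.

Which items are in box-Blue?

box-Blue = {hinge, magnet, nozzle}

From (2): rivet ∉ box-Blue.
From (3): washer ∉ box-Blue.
(4): ingot matches washer: ingot ∉ box-Blue.
Suppose nozzle ∉ box-Blue: no assignment then satisfies all the clues, so nozzle ∈ box-Blue.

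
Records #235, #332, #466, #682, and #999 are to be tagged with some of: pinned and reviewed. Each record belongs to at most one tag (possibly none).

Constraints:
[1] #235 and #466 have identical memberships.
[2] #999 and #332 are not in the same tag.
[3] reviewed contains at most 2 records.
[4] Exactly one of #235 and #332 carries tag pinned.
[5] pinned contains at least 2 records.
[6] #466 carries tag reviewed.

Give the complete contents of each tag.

From (6): #466 ∈ reviewed.
(1): #235 matches #466: #235 ∉ pinned.
(1): #235 matches #466: #235 ∈ reviewed.
(3): reviewed already has 2, so the rest are out.
(4) (exactly one): #332 ∈ pinned.
(2): #999 ∉ pinned.
(5): only 2 candidates remain for pinned, so all are in.

pinned = {#332, #682}; reviewed = {#235, #466}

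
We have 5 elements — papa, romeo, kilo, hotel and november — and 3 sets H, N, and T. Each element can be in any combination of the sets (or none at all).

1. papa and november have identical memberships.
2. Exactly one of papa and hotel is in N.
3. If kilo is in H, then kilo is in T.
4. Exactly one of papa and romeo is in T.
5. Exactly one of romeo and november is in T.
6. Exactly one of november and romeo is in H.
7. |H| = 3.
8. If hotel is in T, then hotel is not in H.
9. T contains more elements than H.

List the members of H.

H = {kilo, november, papa}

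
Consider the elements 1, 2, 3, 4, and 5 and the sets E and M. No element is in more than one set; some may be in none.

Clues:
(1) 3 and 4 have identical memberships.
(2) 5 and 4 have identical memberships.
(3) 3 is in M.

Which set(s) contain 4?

4: M

From (3): 3 ∈ M.
(1): 4 matches 3: 4 ∉ E.
(1): 4 matches 3: 4 ∈ M.
(2): 5 matches 4: 5 ∉ E.
(2): 5 matches 4: 5 ∈ M.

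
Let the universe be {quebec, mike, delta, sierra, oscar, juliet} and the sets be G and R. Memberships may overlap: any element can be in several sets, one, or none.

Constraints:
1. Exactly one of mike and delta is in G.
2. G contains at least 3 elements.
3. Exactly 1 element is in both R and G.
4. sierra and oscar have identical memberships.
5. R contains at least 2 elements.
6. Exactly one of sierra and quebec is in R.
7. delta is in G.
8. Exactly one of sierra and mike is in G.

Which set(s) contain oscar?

oscar: G

From (7): delta ∈ G.
(1) (exactly one): mike ∉ G.
(8) (exactly one): sierra ∈ G.
(4): oscar matches sierra: oscar ∈ G.
Suppose oscar ∈ R: no assignment then satisfies all the clues, so oscar ∉ R.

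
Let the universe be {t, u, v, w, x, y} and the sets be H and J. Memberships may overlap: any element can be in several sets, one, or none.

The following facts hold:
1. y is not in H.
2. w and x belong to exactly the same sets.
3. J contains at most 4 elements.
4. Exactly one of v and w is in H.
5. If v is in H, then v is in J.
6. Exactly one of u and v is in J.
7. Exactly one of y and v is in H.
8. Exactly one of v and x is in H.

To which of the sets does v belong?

From (1): y ∉ H.
(7) (exactly one): v ∈ H.
(8) (exactly one): x ∉ H.
(2): w matches x: w ∉ H.
(5): v ∈ J.
(6) (exactly one): u ∉ J.

v: H, J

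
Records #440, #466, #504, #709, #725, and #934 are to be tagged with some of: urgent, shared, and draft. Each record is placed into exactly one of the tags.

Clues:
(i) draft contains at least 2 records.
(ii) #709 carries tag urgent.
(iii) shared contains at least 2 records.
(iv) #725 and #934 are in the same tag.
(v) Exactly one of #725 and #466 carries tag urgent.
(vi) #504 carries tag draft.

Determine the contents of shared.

shared = {#725, #934}

From (ii): #709 ∈ urgent.
From (vi): #504 ∈ draft.
Suppose #440 ∈ shared: no assignment then satisfies all the clues, so #440 ∉ shared.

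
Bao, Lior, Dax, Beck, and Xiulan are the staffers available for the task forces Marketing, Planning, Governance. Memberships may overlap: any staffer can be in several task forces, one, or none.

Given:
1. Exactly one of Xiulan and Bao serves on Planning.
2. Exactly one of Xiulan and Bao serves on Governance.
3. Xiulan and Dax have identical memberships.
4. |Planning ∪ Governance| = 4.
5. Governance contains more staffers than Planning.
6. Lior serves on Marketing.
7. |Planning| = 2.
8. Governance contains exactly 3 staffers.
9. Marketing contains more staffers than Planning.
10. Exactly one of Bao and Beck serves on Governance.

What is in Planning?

Planning = {Bao, Beck}

From (6): Lior ∈ Marketing.
Suppose Bao ∉ Planning: no assignment then satisfies all the clues, so Bao ∈ Planning.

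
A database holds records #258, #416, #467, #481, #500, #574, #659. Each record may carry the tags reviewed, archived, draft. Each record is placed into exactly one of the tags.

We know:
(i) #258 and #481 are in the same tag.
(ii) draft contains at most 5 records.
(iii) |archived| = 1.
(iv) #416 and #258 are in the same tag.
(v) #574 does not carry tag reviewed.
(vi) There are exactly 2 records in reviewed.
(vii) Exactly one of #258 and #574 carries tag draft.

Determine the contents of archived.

archived = {#574}

From (v): #574 ∉ reviewed.
Suppose #258 ∈ archived: no assignment then satisfies all the clues, so #258 ∉ archived.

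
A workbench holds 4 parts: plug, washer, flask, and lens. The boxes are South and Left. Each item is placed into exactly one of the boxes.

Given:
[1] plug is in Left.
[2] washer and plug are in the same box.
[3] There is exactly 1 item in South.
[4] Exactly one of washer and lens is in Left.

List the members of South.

From (1): plug ∈ Left.
(2): washer matches plug: washer ∉ South.
(2): washer matches plug: washer ∈ Left.
(4) (exactly one): lens ∉ Left.
Only one box left: lens ∈ South.
(3): South already has 1, so the rest are out.
Only one box left: flask ∈ Left.

South = {lens}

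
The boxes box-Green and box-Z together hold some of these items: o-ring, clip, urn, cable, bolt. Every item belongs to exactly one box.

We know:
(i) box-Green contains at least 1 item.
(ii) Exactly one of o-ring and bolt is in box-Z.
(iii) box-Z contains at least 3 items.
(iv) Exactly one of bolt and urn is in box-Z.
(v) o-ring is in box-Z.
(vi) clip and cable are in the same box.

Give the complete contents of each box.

box-Green = {bolt}; box-Z = {cable, clip, o-ring, urn}

From (v): o-ring ∈ box-Z.
(ii) (exactly one): bolt ∉ box-Z.
(iv) (exactly one): urn ∈ box-Z.
Only one box left: bolt ∈ box-Green.
Suppose clip ∈ box-Green: no assignment then satisfies all the clues, so clip ∉ box-Green.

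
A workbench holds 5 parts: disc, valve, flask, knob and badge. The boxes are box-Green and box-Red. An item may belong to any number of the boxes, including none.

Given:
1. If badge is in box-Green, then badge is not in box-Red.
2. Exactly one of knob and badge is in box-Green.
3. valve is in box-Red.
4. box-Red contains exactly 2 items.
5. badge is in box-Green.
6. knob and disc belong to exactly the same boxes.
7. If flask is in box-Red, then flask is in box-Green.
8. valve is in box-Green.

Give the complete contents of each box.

From (3): valve ∈ box-Red.
From (5): badge ∈ box-Green.
From (8): valve ∈ box-Green.
(1): badge ∉ box-Red.
(2) (exactly one): knob ∉ box-Green.
(6): disc matches knob: disc ∉ box-Green.
Suppose disc ∈ box-Red: no assignment then satisfies all the clues, so disc ∉ box-Red.

box-Green = {badge, flask, valve}; box-Red = {flask, valve}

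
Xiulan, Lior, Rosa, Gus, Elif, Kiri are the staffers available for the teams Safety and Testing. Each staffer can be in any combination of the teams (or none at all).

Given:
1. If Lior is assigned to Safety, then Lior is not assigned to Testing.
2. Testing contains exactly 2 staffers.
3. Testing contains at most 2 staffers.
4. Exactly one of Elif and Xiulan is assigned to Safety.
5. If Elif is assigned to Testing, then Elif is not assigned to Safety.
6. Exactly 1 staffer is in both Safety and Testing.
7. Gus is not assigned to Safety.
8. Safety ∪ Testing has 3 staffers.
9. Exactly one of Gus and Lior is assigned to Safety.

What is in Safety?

From (7): Gus ∉ Safety.
(9) (exactly one): Lior ∈ Safety.
(1): Lior ∉ Testing.
Suppose Xiulan ∉ Safety: no assignment then satisfies all the clues, so Xiulan ∈ Safety.

Safety = {Lior, Xiulan}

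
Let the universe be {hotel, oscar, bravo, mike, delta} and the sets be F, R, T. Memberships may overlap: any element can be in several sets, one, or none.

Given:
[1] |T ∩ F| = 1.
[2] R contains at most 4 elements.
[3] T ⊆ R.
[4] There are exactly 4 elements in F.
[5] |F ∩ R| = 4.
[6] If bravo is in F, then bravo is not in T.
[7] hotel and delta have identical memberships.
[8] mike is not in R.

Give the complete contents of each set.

F = {bravo, delta, hotel, oscar}; R = {bravo, delta, hotel, oscar}; T = {oscar}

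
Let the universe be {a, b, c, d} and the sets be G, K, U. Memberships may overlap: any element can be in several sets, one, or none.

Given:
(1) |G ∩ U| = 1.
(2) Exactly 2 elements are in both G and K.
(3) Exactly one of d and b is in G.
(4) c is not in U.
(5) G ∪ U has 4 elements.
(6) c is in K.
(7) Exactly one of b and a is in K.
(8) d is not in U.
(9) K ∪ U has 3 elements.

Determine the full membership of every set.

From (4): c ∉ U.
From (6): c ∈ K.
From (8): d ∉ U.
Suppose a ∉ G: no assignment then satisfies all the clues, so a ∈ G.

G = {a, c, d}; K = {a, c}; U = {a, b}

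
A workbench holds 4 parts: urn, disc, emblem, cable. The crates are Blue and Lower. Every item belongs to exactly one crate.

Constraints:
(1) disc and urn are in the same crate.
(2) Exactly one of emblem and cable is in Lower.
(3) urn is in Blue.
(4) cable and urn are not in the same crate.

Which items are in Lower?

Lower = {cable}

From (3): urn ∈ Blue.
(1): disc matches urn: disc ∈ Blue.
(4): cable ∉ Blue.
Only one crate left: cable ∈ Lower.
(2) (exactly one): emblem ∉ Lower.
Only one crate left: emblem ∈ Blue.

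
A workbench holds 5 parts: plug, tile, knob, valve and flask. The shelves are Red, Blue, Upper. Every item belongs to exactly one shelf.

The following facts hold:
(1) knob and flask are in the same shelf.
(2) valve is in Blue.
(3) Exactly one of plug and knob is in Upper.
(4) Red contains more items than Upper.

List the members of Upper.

Upper = {plug}

From (2): valve ∈ Blue.
Suppose plug ∉ Upper: no assignment then satisfies all the clues, so plug ∈ Upper.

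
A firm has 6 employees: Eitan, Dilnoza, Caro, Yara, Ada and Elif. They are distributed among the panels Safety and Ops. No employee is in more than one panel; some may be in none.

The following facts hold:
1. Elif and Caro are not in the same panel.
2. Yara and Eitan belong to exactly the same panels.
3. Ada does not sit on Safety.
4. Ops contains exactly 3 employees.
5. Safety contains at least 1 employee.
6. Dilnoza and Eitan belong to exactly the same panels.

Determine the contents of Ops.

Ops = {Dilnoza, Eitan, Yara}

From (3): Ada ∉ Safety.
Suppose Eitan ∉ Ops: no assignment then satisfies all the clues, so Eitan ∈ Ops.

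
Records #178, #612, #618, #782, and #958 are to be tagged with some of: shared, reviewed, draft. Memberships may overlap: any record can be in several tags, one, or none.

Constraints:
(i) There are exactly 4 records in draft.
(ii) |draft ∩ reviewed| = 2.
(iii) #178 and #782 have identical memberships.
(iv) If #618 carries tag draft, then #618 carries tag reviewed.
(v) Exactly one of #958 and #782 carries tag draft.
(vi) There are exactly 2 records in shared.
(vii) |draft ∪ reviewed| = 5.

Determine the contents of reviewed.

reviewed = {#612, #618, #958}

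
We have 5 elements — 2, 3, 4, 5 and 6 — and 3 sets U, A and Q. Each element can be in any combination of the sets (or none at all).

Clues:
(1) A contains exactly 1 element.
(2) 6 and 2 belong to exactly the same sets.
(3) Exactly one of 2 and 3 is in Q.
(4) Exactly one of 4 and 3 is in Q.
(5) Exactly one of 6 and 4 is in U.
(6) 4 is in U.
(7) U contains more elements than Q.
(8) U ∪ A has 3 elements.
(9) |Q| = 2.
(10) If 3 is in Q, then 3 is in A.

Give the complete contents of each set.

U = {3, 4, 5}; A = {3}; Q = {3, 5}

From (6): 4 ∈ U.
(5) (exactly one): 6 ∉ U.
(2): 2 matches 6: 2 ∉ U.
Suppose 2 ∈ A: no assignment then satisfies all the clues, so 2 ∉ A.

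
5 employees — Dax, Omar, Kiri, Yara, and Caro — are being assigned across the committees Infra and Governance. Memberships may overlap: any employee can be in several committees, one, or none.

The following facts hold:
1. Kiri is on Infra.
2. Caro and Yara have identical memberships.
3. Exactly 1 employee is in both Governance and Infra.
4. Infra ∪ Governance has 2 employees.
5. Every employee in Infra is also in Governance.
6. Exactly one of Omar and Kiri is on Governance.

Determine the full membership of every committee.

Infra = {Kiri}; Governance = {Dax, Kiri}

From (1): Kiri ∈ Infra.
(5) with Kiri ∈ Infra: Kiri ∈ Governance.
(6) (exactly one): Omar ∉ Governance.
(5) contrapositive: Omar ∉ Infra.
Suppose Dax ∈ Infra: no assignment then satisfies all the clues, so Dax ∉ Infra.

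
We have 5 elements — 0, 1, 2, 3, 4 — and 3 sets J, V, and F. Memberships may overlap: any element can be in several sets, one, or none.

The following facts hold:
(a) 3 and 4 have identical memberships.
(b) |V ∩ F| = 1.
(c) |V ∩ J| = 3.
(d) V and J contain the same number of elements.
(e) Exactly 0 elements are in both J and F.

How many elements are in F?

1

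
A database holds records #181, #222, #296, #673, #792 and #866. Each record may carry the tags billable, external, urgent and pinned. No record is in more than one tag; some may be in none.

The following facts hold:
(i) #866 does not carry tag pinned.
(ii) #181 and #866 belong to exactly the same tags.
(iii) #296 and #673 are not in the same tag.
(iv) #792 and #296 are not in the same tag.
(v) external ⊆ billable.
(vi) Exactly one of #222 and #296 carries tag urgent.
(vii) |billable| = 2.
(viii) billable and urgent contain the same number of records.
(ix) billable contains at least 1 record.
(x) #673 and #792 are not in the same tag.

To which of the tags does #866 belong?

#866: billable

From (i): #866 ∉ pinned.
(ii): #181 matches #866: #181 ∉ pinned.
Suppose #866 ∉ billable: no assignment then satisfies all the clues, so #866 ∈ billable.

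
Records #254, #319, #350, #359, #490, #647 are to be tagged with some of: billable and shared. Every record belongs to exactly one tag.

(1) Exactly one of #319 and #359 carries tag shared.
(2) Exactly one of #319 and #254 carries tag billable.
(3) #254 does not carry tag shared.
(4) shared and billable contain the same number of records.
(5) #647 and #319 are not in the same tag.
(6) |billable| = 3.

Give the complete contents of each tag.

billable = {#254, #359, #647}; shared = {#319, #350, #490}

From (3): #254 ∉ shared.
Only one tag left: #254 ∈ billable.
(2) (exactly one): #319 ∉ billable.
Only one tag left: #319 ∈ shared.
(1) (exactly one): #359 ∉ shared.
(5): #647 ∉ shared.
Only one tag left: #359 ∈ billable.
Only one tag left: #647 ∈ billable.
(6): billable already has 3, so the rest are out.
Only one tag left: #350 ∈ shared.
Only one tag left: #490 ∈ shared.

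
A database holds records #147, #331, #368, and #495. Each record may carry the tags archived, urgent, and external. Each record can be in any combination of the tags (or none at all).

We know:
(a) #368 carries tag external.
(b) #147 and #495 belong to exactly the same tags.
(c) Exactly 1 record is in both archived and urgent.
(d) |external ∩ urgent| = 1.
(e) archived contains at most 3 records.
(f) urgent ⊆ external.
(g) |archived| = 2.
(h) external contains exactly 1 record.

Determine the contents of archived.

archived = {#331, #368}

From (a): #368 ∈ external.
(h): external already has 1, so the rest are out.
(f) contrapositive: #147 ∉ urgent.
(f) contrapositive: #331 ∉ urgent.
(f) contrapositive: #495 ∉ urgent.
Suppose #147 ∈ archived: no assignment then satisfies all the clues, so #147 ∉ archived.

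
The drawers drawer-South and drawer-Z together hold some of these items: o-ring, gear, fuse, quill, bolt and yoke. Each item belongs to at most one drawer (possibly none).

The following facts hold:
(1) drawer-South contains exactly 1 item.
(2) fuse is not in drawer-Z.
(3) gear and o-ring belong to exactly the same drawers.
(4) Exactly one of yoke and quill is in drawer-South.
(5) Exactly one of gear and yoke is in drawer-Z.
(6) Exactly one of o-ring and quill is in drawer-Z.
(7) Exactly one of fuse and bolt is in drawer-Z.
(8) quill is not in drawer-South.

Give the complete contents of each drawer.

From (2): fuse ∉ drawer-Z.
From (8): quill ∉ drawer-South.
(4) (exactly one): yoke ∈ drawer-South.
(5) (exactly one): gear ∈ drawer-Z.
(7) (exactly one): bolt ∈ drawer-Z.
(1): drawer-South already has 1, so the rest are out.
(3): o-ring matches gear: o-ring ∈ drawer-Z.
(6) (exactly one): quill ∉ drawer-Z.

drawer-South = {yoke}; drawer-Z = {bolt, gear, o-ring}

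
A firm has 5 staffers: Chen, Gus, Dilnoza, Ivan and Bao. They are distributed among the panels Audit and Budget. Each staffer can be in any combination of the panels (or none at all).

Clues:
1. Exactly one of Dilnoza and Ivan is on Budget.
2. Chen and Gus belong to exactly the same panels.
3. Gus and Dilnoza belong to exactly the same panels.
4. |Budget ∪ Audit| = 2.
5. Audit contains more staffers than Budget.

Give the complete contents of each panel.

Audit = {Bao, Ivan}; Budget = {Ivan}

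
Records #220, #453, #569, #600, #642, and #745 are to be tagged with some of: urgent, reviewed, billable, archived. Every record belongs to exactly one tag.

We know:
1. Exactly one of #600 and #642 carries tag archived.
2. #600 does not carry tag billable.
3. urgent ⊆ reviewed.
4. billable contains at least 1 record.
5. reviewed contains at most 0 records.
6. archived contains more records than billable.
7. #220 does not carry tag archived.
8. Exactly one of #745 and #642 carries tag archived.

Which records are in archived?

From (2): #600 ∉ billable.
From (7): #220 ∉ archived.
(5): reviewed already has 0, so the rest are out.
(3) contrapositive: #220 ∉ urgent.
(3) contrapositive: #453 ∉ urgent.
(3) contrapositive: #569 ∉ urgent.
(3) contrapositive: #600 ∉ urgent.
(3) contrapositive: #642 ∉ urgent.
(3) contrapositive: #745 ∉ urgent.
Only one tag left: #220 ∈ billable.
Only one tag left: #600 ∈ archived.
Suppose #453 ∉ archived: no assignment then satisfies all the clues, so #453 ∈ archived.

archived = {#453, #569, #600, #745}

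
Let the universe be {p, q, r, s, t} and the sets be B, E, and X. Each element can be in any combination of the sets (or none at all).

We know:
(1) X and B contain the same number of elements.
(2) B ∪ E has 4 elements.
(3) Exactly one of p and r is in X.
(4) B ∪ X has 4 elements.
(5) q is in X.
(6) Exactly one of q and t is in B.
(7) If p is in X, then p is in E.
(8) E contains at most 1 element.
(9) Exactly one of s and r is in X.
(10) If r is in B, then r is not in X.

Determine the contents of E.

E = {p}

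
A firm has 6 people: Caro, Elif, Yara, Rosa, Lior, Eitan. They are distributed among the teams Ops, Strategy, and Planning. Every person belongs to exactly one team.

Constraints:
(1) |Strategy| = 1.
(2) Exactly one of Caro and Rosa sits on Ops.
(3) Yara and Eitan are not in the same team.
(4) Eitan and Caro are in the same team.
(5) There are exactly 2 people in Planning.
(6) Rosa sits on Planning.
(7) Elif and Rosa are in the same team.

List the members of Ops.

Ops = {Caro, Eitan, Lior}

From (6): Rosa ∈ Planning.
(2) (exactly one): Caro ∈ Ops.
(4): Eitan matches Caro: Eitan ∈ Ops.
(7): Elif matches Rosa: Elif ∉ Ops.
(7): Elif matches Rosa: Elif ∉ Strategy.
(7): Elif matches Rosa: Elif ∈ Planning.
(3): Yara ∉ Ops.
(5): Planning already has 2, so the rest are out.
Only one team left: Yara ∈ Strategy.
(1): Strategy already has 1, so the rest are out.
Only one team left: Lior ∈ Ops.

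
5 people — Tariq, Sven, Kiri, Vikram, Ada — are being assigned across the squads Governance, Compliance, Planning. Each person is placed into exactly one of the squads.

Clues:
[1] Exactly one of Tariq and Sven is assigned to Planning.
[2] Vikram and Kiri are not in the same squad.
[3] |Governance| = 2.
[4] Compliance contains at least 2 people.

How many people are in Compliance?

2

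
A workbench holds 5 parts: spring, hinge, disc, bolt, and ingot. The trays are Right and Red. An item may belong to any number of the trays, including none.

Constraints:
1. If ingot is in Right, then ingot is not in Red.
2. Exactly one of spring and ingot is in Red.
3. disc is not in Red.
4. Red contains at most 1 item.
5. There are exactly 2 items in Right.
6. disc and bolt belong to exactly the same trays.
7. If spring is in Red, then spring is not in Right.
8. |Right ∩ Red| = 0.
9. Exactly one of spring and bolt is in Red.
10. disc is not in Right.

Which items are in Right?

From (3): disc ∉ Red.
From (10): disc ∉ Right.
(6): bolt matches disc: bolt ∉ Right.
(6): bolt matches disc: bolt ∉ Red.
(9) (exactly one): spring ∈ Red.
(2) (exactly one): ingot ∉ Red.
(4): Red already has 1, so the rest are out.
(7): spring ∉ Right.
(5): only 2 candidates remain for Right, so all are in.

Right = {hinge, ingot}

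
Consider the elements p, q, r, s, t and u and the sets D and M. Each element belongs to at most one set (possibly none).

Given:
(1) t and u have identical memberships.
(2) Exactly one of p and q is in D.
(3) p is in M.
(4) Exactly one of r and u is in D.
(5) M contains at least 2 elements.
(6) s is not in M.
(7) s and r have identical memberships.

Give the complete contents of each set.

From (3): p ∈ M.
From (6): s ∉ M.
(2) (exactly one): q ∈ D.
(7): r matches s: r ∉ M.
Suppose r ∉ D: no assignment then satisfies all the clues, so r ∈ D.

D = {q, r, s}; M = {p, t, u}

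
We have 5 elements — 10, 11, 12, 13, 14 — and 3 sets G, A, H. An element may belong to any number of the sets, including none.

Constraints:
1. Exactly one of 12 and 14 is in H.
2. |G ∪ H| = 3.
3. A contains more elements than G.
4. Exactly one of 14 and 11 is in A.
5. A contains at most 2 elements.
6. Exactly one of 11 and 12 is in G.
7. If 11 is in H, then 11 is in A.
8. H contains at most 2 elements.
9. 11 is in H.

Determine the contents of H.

H = {11, 14}

From (9): 11 ∈ H.
(7): 11 ∈ A.
(4) (exactly one): 14 ∉ A.
Suppose 10 ∈ H: no assignment then satisfies all the clues, so 10 ∉ H.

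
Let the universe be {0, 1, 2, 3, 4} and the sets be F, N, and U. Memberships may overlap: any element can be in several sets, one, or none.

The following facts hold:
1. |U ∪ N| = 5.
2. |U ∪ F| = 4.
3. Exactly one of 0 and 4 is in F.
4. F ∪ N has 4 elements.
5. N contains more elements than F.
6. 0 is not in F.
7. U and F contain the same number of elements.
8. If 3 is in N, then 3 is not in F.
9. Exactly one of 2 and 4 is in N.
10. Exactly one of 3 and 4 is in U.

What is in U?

U = {2, 3}

From (6): 0 ∉ F.
(3) (exactly one): 4 ∈ F.
Suppose 0 ∈ U: no assignment then satisfies all the clues, so 0 ∉ U.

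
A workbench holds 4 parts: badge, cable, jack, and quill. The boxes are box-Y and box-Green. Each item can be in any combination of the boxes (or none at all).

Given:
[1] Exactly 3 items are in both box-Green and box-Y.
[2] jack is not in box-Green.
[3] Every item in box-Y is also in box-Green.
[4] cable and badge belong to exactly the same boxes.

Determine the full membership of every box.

box-Y = {badge, cable, quill}; box-Green = {badge, cable, quill}

From (2): jack ∉ box-Green.
(3) contrapositive: jack ∉ box-Y.
Suppose badge ∉ box-Y: no assignment then satisfies all the clues, so badge ∈ box-Y.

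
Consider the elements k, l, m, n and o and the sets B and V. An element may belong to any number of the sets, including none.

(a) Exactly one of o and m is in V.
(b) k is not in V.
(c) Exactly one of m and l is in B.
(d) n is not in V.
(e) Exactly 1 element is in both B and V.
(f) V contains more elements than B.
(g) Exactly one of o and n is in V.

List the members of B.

B = {l}

From (b): k ∉ V.
From (d): n ∉ V.
(g) (exactly one): o ∈ V.
(a) (exactly one): m ∉ V.
Suppose k ∈ B: no assignment then satisfies all the clues, so k ∉ B.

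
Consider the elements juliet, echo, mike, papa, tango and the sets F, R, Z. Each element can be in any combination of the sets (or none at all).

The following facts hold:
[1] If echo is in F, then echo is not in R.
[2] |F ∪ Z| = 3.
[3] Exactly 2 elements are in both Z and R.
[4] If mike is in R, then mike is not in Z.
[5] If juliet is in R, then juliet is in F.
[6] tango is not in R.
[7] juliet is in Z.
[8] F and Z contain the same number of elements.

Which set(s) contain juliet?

juliet: F, R, Z

From (6): tango ∉ R.
From (7): juliet ∈ Z.
Suppose juliet ∉ F: no assignment then satisfies all the clues, so juliet ∈ F.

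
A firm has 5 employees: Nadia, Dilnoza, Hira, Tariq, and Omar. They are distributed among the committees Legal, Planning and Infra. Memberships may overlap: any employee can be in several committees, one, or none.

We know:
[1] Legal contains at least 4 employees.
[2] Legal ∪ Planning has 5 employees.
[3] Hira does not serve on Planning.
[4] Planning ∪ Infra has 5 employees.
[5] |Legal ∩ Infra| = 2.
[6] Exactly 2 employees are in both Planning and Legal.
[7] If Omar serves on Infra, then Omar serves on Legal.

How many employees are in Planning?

From (3): Hira ∉ Planning.
Suppose Hira ∉ Legal: no assignment then satisfies all the clues, so Hira ∈ Legal.

3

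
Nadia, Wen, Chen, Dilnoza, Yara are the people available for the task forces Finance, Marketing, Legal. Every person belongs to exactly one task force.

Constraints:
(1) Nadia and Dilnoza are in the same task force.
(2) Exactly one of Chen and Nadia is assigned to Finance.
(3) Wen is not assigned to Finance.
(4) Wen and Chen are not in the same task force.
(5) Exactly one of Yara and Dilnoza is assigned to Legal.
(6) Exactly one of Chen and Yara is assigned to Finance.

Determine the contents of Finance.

Finance = {Chen}

From (3): Wen ∉ Finance.
Suppose Nadia ∈ Finance: no assignment then satisfies all the clues, so Nadia ∉ Finance.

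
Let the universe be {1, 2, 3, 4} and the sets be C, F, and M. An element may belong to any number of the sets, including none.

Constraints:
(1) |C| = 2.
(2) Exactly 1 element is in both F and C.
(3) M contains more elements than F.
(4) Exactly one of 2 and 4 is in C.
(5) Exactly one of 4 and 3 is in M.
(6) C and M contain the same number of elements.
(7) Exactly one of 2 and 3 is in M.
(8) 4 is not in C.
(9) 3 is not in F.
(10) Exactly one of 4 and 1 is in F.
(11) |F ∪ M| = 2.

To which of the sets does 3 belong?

3: M

From (8): 4 ∉ C.
From (9): 3 ∉ F.
(4) (exactly one): 2 ∈ C.
Suppose 3 ∈ C: no assignment then satisfies all the clues, so 3 ∉ C.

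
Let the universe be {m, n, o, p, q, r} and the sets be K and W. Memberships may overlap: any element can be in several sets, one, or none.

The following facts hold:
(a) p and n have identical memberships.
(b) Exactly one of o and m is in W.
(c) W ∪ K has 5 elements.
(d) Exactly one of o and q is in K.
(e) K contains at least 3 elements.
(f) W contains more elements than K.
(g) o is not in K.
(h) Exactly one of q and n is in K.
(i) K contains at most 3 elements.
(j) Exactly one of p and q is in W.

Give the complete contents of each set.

K = {m, q, r}; W = {m, n, p, r}

From (g): o ∉ K.
(d) (exactly one): q ∈ K.
(h) (exactly one): n ∉ K.
(a): p matches n: p ∉ K.
(e): only 3 candidates remain for K, so all are in.
Suppose m ∉ W: no assignment then satisfies all the clues, so m ∈ W.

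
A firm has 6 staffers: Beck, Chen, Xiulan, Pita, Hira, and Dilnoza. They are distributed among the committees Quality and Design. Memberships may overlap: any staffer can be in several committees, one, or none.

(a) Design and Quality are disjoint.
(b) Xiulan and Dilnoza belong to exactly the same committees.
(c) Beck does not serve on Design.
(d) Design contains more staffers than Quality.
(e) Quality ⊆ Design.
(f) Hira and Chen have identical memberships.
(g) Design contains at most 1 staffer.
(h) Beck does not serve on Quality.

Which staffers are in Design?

Design = {Pita}

From (c): Beck ∉ Design.
From (h): Beck ∉ Quality.
Suppose Chen ∈ Design: no assignment then satisfies all the clues, so Chen ∉ Design.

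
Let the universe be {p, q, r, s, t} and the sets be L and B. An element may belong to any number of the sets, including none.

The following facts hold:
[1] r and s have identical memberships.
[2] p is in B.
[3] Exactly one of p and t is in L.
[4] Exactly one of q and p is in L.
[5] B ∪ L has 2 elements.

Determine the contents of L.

L = {p}

From (2): p ∈ B.
Suppose p ∉ L: no assignment then satisfies all the clues, so p ∈ L.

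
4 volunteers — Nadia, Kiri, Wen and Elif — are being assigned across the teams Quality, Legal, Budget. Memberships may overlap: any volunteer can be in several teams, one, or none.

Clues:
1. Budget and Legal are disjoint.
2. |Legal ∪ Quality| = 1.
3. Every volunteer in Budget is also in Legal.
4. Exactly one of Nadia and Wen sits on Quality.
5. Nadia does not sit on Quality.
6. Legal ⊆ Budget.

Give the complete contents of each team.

Quality = {Wen}; Legal = {}; Budget = {}

From (5): Nadia ∉ Quality.
(4) (exactly one): Wen ∈ Quality.
Suppose Nadia ∈ Legal: no assignment then satisfies all the clues, so Nadia ∉ Legal.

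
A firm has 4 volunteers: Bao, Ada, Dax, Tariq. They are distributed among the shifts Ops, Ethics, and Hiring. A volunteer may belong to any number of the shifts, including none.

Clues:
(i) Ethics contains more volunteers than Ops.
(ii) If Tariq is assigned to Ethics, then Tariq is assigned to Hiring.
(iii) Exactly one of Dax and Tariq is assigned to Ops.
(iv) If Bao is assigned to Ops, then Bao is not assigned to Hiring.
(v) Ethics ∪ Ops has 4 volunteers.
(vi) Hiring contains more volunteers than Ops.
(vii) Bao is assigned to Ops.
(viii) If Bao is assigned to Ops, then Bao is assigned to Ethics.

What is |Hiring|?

From (vii): Bao ∈ Ops.
(iv): Bao ∉ Hiring.
(viii): Bao ∈ Ethics.
Suppose Ada ∈ Ops: no assignment then satisfies all the clues, so Ada ∉ Ops.

3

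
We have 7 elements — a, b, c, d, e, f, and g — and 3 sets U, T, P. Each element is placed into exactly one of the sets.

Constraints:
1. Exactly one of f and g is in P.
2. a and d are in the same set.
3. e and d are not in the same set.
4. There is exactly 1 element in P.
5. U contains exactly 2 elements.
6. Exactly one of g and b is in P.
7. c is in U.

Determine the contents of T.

T = {a, b, d, f}

From (7): c ∈ U.
Suppose a ∉ T: no assignment then satisfies all the clues, so a ∈ T.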